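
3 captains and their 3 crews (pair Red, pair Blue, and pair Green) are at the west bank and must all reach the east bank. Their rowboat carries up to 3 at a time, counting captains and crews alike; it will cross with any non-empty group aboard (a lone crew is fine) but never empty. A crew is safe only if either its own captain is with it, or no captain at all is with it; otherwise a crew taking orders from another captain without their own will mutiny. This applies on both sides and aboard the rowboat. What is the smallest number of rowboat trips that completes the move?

Counting alone: each trip to the east bank takes at most 3 across and each return brings at least 1 back, so after t trips out (and t−1 returns) at most 3t − (t−1) of the 6 are across; that first reaches 6 at t = 3, so at least 5 crossings are needed.
The plan below uses exactly 5 crossings, so it is optimal:
1. captain Red and crew Red cross → the east bank.
2. captain Red crosses ← the west bank.
3. captain Blue, captain Green, and captain Red cross → the east bank.
4. crew Red crosses ← the west bank.
5. crew Blue, crew Green, and crew Red cross → the east bank.

5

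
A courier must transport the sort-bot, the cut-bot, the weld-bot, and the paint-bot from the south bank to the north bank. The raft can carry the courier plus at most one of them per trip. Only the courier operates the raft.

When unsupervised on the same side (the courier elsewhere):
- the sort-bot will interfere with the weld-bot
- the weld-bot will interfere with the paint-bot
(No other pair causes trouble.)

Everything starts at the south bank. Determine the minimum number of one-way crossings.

9

Counting alone: the courier can take at most 1 across per trip to the north bank, so moving all 4 needs at least 4 loaded trips out, with a return between consecutive ones — at least 7 crossings.
The safety rule pushes this higher. Following every safe sequence of crossings, the most of the 4 that can be at the north bank as the raft arrives there on crossing 7 is 3 — never all 4.
So no plan with fewer than 9 crossings exists, and this one achieves 9:
1. Courier goes to the north bank with the weld-bot.  [the south bank: the cut-bot, the paint-bot, the sort-bot | the north bank: the weld-bot]
2. Courier goes back to the south bank alone.  [the south bank: the cut-bot, the paint-bot, the sort-bot | the north bank: the weld-bot]
3. Courier goes to the north bank with the sort-bot.  [the south bank: the cut-bot, the paint-bot | the north bank: the sort-bot, the weld-bot]
4. Courier goes back to the south bank with the weld-bot.  [the south bank: the cut-bot, the paint-bot, the weld-bot | the north bank: the sort-bot]
5. Courier goes to the north bank with the paint-bot.  [the south bank: the cut-bot, the weld-bot | the north bank: the paint-bot, the sort-bot]
6. Courier goes back to the south bank alone.  [the south bank: the cut-bot, the weld-bot | the north bank: the paint-bot, the sort-bot]
7. Courier goes to the north bank with the cut-bot.  [the south bank: the weld-bot | the north bank: the cut-bot, the paint-bot, the sort-bot]
8. Courier goes back to the south bank alone.  [the south bank: the weld-bot | the north bank: the cut-bot, the paint-bot, the sort-bot]
9. Courier goes to the north bank with the weld-bot.  [the south bank: — | the north bank: the cut-bot, the paint-bot, the sort-bot, the weld-bot]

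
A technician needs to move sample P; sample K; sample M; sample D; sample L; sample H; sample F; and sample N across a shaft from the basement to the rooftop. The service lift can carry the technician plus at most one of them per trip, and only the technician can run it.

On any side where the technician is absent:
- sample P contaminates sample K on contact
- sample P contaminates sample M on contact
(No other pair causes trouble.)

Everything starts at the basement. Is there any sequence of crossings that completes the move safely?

Yes

1. Technician goes to the rooftop with sample P.
2. Technician goes back to the basement alone.
3. Technician goes to the rooftop with sample K.
4. Technician goes back to the basement with sample P.
5. Technician goes to the rooftop with sample M.
6. Technician goes back to the basement alone.
7. Technician goes to the rooftop with sample D.
8. Technician goes back to the basement alone.
9. Technician goes to the rooftop with sample L.
10. Technician goes back to the basement alone.
11. Technician goes to the rooftop with sample H.
12. Technician goes back to the basement alone.
13. Technician goes to the rooftop with sample F.
14. Technician goes back to the basement alone.
15. Technician goes to the rooftop with sample N.
16. Technician goes back to the basement alone.
17. Technician goes to the rooftop with sample P.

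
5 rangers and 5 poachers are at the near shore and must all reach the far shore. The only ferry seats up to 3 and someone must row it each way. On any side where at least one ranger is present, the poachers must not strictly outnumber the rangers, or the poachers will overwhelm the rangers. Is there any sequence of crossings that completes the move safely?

1. 2 poachers → the far shore.  (the near shore: 5R 3P; the far shore: 0R 2P)
2. 1 poacher ← the near shore.  (the near shore: 5R 4P; the far shore: 0R 1P)
3. 3 poachers → the far shore.  (the near shore: 5R 1P; the far shore: 0R 4P)
4. 1 poacher ← the near shore.  (the near shore: 5R 2P; the far shore: 0R 3P)
5. 3 rangers → the far shore.  (the near shore: 2R 2P; the far shore: 3R 3P)
6. 1 ranger and 1 poacher ← the near shore.  (the near shore: 3R 3P; the far shore: 2R 2P)
7. 3 rangers → the far shore.  (the near shore: 0R 3P; the far shore: 5R 2P)
8. 1 poacher ← the near shore.  (the near shore: 0R 4P; the far shore: 5R 1P)
9. 2 poachers → the far shore.  (the near shore: 0R 2P; the far shore: 5R 3P)
10. 1 poacher ← the near shore.  (the near shore: 0R 3P; the far shore: 5R 2P)
11. 3 poachers → the far shore.  (the near shore: 0R 0P; the far shore: 5R 5P)

Yes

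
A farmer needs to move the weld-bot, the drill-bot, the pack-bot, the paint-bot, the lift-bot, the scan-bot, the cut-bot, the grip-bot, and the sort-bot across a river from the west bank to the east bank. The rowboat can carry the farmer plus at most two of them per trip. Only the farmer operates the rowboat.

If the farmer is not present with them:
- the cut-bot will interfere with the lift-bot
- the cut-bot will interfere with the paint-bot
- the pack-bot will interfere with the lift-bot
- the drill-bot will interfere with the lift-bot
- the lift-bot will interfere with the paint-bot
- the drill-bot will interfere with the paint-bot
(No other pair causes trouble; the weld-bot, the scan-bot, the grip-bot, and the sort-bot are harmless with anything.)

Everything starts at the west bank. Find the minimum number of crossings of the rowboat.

15

Counting alone: the farmer can take at most 2 across per trip to the east bank, so moving all 9 needs at least 5 loaded trips out, with a return between consecutive ones — at least 9 crossings.
The safety rule pushes this higher. Following every safe sequence of crossings, the most of the 9 that can be at the east bank as the rowboat arrives there on crossings 9, 11, 13 is 6, 7, 8 respectively — never all 9.
So no plan with fewer than 15 crossings exists, and this one achieves 15:
1. Farmer goes to the east bank with the lift-bot and the paint-bot.
2. Farmer goes back to the west bank with the paint-bot.
3. Farmer goes to the east bank with the paint-bot and the weld-bot.
4. Farmer goes back to the west bank with the paint-bot.
5. Farmer goes to the east bank with the cut-bot and the drill-bot.
6. Farmer goes back to the west bank with the lift-bot.
7. Farmer goes to the east bank with the pack-bot and the paint-bot.
8. Farmer goes back to the west bank with the paint-bot.
9. Farmer goes to the east bank with the paint-bot and the scan-bot.
10. Farmer goes back to the west bank with the paint-bot.
11. Farmer goes to the east bank with the grip-bot and the paint-bot.
12. Farmer goes back to the west bank with the paint-bot.
13. Farmer goes to the east bank with the paint-bot and the sort-bot.
14. Farmer goes back to the west bank with the paint-bot.
15. Farmer goes to the east bank with the lift-bot and the paint-bot.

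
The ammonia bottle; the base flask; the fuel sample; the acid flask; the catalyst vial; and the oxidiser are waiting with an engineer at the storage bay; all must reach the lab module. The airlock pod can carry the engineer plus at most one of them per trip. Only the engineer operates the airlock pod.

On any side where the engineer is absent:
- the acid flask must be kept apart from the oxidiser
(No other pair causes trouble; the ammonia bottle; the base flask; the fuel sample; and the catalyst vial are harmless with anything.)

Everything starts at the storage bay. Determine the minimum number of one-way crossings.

11

Counting alone: the engineer can take at most 1 across per trip to the lab module, so moving all 6 needs at least 6 loaded trips out, with a return between consecutive ones — at least 11 crossings.
The plan below uses exactly 11 crossings, so it is optimal:
1. Engineer goes to the lab module with the acid flask.  [the storage bay: the ammonia bottle, the base flask, the catalyst vial, the fuel sample, the oxidiser | the lab module: the acid flask]
2. Engineer goes back to the storage bay alone.  [the storage bay: the ammonia bottle, the base flask, the catalyst vial, the fuel sample, the oxidiser | the lab module: the acid flask]
3. Engineer goes to the lab module with the ammonia bottle.  [the storage bay: the base flask, the catalyst vial, the fuel sample, the oxidiser | the lab module: the acid flask, the ammonia bottle]
4. Engineer goes back to the storage bay alone.  [the storage bay: the base flask, the catalyst vial, the fuel sample, the oxidiser | the lab module: the acid flask, the ammonia bottle]
5. Engineer goes to the lab module with the base flask.  [the storage bay: the catalyst vial, the fuel sample, the oxidiser | the lab module: the acid flask, the ammonia bottle, the base flask]
6. Engineer goes back to the storage bay alone.  [the storage bay: the catalyst vial, the fuel sample, the oxidiser | the lab module: the acid flask, the ammonia bottle, the base flask]
7. Engineer goes to the lab module with the fuel sample.  [the storage bay: the catalyst vial, the oxidiser | the lab module: the acid flask, the ammonia bottle, the base flask, the fuel sample]
8. Engineer goes back to the storage bay alone.  [the storage bay: the catalyst vial, the oxidiser | the lab module: the acid flask, the ammonia bottle, the base flask, the fuel sample]
9. Engineer goes to the lab module with the catalyst vial.  [the storage bay: the oxidiser | the lab module: the acid flask, the ammonia bottle, the base flask, the catalyst vial, the fuel sample]
10. Engineer goes back to the storage bay alone.  [the storage bay: the oxidiser | the lab module: the acid flask, the ammonia bottle, the base flask, the catalyst vial, the fuel sample]
11. Engineer goes to the lab module with the oxidiser.  [the storage bay: — | the lab module: the acid flask, the ammonia bottle, the base flask, the catalyst vial, the fuel sample, the oxidiser]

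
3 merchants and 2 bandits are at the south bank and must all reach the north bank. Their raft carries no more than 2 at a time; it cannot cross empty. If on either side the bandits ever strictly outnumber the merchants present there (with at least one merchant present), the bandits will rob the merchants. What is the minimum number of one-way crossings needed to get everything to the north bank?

7

Counting alone: each trip to the north bank takes at most 2 across and each return brings at least 1 back, so after t trips out (and t−1 returns) at most 2t − (t−1) of the 5 are across; that first reaches 5 at t = 4, so at least 7 crossings are needed.
The plan below uses exactly 7 crossings, so it is optimal:
1. 2 bandits → the north bank.  (the south bank: 3M 0B; the north bank: 0M 2B)
2. 1 bandit ← the south bank.  (the south bank: 3M 1B; the north bank: 0M 1B)
3. 2 merchants → the north bank.  (the south bank: 1M 1B; the north bank: 2M 1B)
4. 1 merchant ← the south bank.  (the south bank: 2M 1B; the north bank: 1M 1B)
5. 1 merchant and 1 bandit → the north bank.  (the south bank: 1M 0B; the north bank: 2M 2B)
6. 1 bandit ← the south bank.  (the south bank: 1M 1B; the north bank: 2M 1B)
7. 1 merchant and 1 bandit → the north bank.  (the south bank: 0M 0B; the north bank: 3M 2B)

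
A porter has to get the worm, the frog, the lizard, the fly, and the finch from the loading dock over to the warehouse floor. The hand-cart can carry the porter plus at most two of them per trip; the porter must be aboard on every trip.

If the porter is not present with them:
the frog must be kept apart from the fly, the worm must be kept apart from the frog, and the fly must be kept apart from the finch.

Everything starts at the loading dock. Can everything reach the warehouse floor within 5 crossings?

Yes

Yes — this plan uses 5 crossings (≤ 5):
1. Porter goes to the warehouse floor with the fly and the worm.
2. Porter goes back to the loading dock alone.
3. Porter goes to the warehouse floor with the lizard.
4. Porter goes back to the loading dock alone.
5. Porter goes to the warehouse floor with the finch and the frog.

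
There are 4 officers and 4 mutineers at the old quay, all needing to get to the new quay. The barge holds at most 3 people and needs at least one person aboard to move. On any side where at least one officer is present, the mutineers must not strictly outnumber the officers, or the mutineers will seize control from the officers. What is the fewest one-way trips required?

Counting alone: each trip to the new quay takes at most 3 across and each return brings at least 1 back, so after t trips out (and t−1 returns) at most 3t − (t−1) of the 8 are across; that first reaches 8 at t = 4, so at least 7 crossings are needed.
The safety rule pushes this higher. Following every safe sequence of crossings, the most of the 8 that can be at the new quay as the barge arrives there on crossing 7 is 7 — never all 8.
So no plan with fewer than 9 crossings exists, and this one achieves 9:
1. 2 mutineers → the new quay.  (the old quay: 4O 2M; the new quay: 0O 2M)
2. 1 mutineer ← the old quay.  (the old quay: 4O 3M; the new quay: 0O 1M)
3. 3 mutineers → the new quay.  (the old quay: 4O 0M; the new quay: 0O 4M)
4. 1 mutineer ← the old quay.  (the old quay: 4O 1M; the new quay: 0O 3M)
5. 3 officers → the new quay.  (the old quay: 1O 1M; the new quay: 3O 3M)
6. 1 officer and 1 mutineer ← the old quay.  (the old quay: 2O 2M; the new quay: 2O 2M)
7. 2 officers → the new quay.  (the old quay: 0O 2M; the new quay: 4O 2M)
8. 1 mutineer ← the old quay.  (the old quay: 0O 3M; the new quay: 4O 1M)
9. 3 mutineers → the new quay.  (the old quay: 0O 0M; the new quay: 4O 4M)

9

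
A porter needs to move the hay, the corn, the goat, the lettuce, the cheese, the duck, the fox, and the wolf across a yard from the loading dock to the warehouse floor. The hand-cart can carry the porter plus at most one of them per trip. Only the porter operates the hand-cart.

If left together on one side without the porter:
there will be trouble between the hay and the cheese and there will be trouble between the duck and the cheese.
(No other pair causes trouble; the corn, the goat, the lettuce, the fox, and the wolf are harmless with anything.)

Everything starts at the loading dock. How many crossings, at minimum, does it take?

Counting alone: the porter can take at most 1 across per trip to the warehouse floor, so moving all 8 needs at least 8 loaded trips out, with a return between consecutive ones — at least 15 crossings.
The safety rule pushes this higher. Following every safe sequence of crossings, the most of the 8 that can be at the warehouse floor as the hand-cart arrives there on crossing 15 is 7 — never all 8.
So no plan with fewer than 17 crossings exists, and this one achieves 17:
1. Porter goes to the warehouse floor with the cheese.
2. Porter goes back to the loading dock alone.
3. Porter goes to the warehouse floor with the hay.
4. Porter goes back to the loading dock with the cheese.
5. Porter goes to the warehouse floor with the duck.
6. Porter goes back to the loading dock alone.
7. Porter goes to the warehouse floor with the corn.
8. Porter goes back to the loading dock alone.
9. Porter goes to the warehouse floor with the goat.
10. Porter goes back to the loading dock alone.
11. Porter goes to the warehouse floor with the lettuce.
12. Porter goes back to the loading dock alone.
13. Porter goes to the warehouse floor with the fox.
14. Porter goes back to the loading dock alone.
15. Porter goes to the warehouse floor with the wolf.
16. Porter goes back to the loading dock alone.
17. Porter goes to the warehouse floor with the cheese.

17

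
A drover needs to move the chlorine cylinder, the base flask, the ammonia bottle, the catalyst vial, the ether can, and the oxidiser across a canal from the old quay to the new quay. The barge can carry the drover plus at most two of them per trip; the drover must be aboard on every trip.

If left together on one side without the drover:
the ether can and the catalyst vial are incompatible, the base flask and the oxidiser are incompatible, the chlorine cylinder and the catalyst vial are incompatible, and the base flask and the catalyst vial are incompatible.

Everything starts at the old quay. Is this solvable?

1. Drover goes to the new quay with the base flask and the catalyst vial.  [the old quay: the ammonia bottle, the chlorine cylinder, the ether can, the oxidiser | the new quay: the base flask, the catalyst vial]
2. Drover goes back to the old quay with the base flask.  [the old quay: the ammonia bottle, the base flask, the chlorine cylinder, the ether can, the oxidiser | the new quay: the catalyst vial]
3. Drover goes to the new quay with the base flask and the chlorine cylinder.  [the old quay: the ammonia bottle, the ether can, the oxidiser | the new quay: the base flask, the catalyst vial, the chlorine cylinder]
4. Drover goes back to the old quay with the catalyst vial.  [the old quay: the ammonia bottle, the catalyst vial, the ether can, the oxidiser | the new quay: the base flask, the chlorine cylinder]
5. Drover goes to the new quay with the ammonia bottle and the ether can.  [the old quay: the catalyst vial, the oxidiser | the new quay: the ammonia bottle, the base flask, the chlorine cylinder, the ether can]
6. Drover goes back to the old quay alone.  [the old quay: the catalyst vial, the oxidiser | the new quay: the ammonia bottle, the base flask, the chlorine cylinder, the ether can]
7. Drover goes to the new quay with the catalyst vial and the oxidiser.  [the old quay: — | the new quay: the ammonia bottle, the base flask, the catalyst vial, the chlorine cylinder, the ether can, the oxidiser]

Yes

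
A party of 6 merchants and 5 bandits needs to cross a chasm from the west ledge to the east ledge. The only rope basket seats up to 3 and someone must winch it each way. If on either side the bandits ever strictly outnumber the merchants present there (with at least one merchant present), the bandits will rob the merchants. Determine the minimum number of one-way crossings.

9

Counting alone: each trip to the east ledge takes at most 3 across and each return brings at least 1 back, so after t trips out (and t−1 returns) at most 3t − (t−1) of the 11 are across; that first reaches 11 at t = 5, so at least 9 crossings are needed.
The plan below uses exactly 9 crossings, so it is optimal:
1. 3 bandits → the east ledge.  (the west ledge: 6M 2B; the east ledge: 0M 3B)
2. 1 bandit ← the west ledge.  (the west ledge: 6M 3B; the east ledge: 0M 2B)
3. 3 merchants → the east ledge.  (the west ledge: 3M 3B; the east ledge: 3M 2B)
4. 1 merchant ← the west ledge.  (the west ledge: 4M 3B; the east ledge: 2M 2B)
5. 2 merchants and 1 bandit → the east ledge.  (the west ledge: 2M 2B; the east ledge: 4M 3B)
6. 1 merchant ← the west ledge.  (the west ledge: 3M 2B; the east ledge: 3M 3B)
7. 2 merchants and 1 bandit → the east ledge.  (the west ledge: 1M 1B; the east ledge: 5M 4B)
8. 1 merchant ← the west ledge.  (the west ledge: 2M 1B; the east ledge: 4M 4B)
9. 2 merchants and 1 bandit → the east ledge.  (the west ledge: 0M 0B; the east ledge: 6M 5B)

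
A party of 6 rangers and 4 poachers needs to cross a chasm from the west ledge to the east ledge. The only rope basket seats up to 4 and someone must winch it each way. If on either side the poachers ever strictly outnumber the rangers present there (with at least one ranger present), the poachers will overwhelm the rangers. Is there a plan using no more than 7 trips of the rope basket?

Yes — this plan uses 5 crossings (≤ 7):
1. 4 poachers → the east ledge.  (the west ledge: 6R 0P; the east ledge: 0R 4P)
2. 1 poacher ← the west ledge.  (the west ledge: 6R 1P; the east ledge: 0R 3P)
3. 4 rangers → the east ledge.  (the west ledge: 2R 1P; the east ledge: 4R 3P)
4. 1 poacher ← the west ledge.  (the west ledge: 2R 2P; the east ledge: 4R 2P)
5. 2 rangers and 2 poachers → the east ledge.  (the west ledge: 0R 0P; the east ledge: 6R 4P)

Yes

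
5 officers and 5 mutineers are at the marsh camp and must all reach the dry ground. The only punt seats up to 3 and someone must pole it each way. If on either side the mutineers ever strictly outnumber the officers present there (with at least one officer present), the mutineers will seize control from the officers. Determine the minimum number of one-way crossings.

Counting alone: each trip to the dry ground takes at most 3 across and each return brings at least 1 back, so after t trips out (and t−1 returns) at most 3t − (t−1) of the 10 are across; that first reaches 10 at t = 5, so at least 9 crossings are needed.
The safety rule pushes this higher. Following every safe sequence of crossings, the most of the 10 that can be at the dry ground as the punt arrives there on crossing 9 is 9 — never all 10.
So no plan with fewer than 11 crossings exists, and this one achieves 11:
1. 2 mutineers → the dry ground.  (the marsh camp: 5O 3M; the dry ground: 0O 2M)
2. 1 mutineer ← the marsh camp.  (the marsh camp: 5O 4M; the dry ground: 0O 1M)
3. 3 mutineers → the dry ground.  (the marsh camp: 5O 1M; the dry ground: 0O 4M)
4. 1 mutineer ← the marsh camp.  (the marsh camp: 5O 2M; the dry ground: 0O 3M)
5. 3 officers → the dry ground.  (the marsh camp: 2O 2M; the dry ground: 3O 3M)
6. 1 officer and 1 mutineer ← the marsh camp.  (the marsh camp: 3O 3M; the dry ground: 2O 2M)
7. 3 officers → the dry ground.  (the marsh camp: 0O 3M; the dry ground: 5O 2M)
8. 1 mutineer ← the marsh camp.  (the marsh camp: 0O 4M; the dry ground: 5O 1M)
9. 2 mutineers → the dry ground.  (the marsh camp: 0O 2M; the dry ground: 5O 3M)
10. 1 mutineer ← the marsh camp.  (the marsh camp: 0O 3M; the dry ground: 5O 2M)
11. 3 mutineers → the dry ground.  (the marsh camp: 0O 0M; the dry ground: 5O 5M)

11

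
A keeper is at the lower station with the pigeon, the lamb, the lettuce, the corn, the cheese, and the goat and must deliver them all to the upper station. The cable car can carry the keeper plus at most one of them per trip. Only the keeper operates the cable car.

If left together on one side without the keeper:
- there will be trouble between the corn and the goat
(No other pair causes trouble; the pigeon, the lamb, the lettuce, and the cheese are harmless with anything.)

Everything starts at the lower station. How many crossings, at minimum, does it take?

11

Counting alone: the keeper can take at most 1 across per trip to the upper station, so moving all 6 needs at least 6 loaded trips out, with a return between consecutive ones — at least 11 crossings.
The plan below uses exactly 11 crossings, so it is optimal:
1. Keeper goes to the upper station with the corn.  [the lower station: the cheese, the goat, the lamb, the lettuce, the pigeon | the upper station: the corn]
2. Keeper goes back to the lower station alone.  [the lower station: the cheese, the goat, the lamb, the lettuce, the pigeon | the upper station: the corn]
3. Keeper goes to the upper station with the pigeon.  [the lower station: the cheese, the goat, the lamb, the lettuce | the upper station: the corn, the pigeon]
4. Keeper goes back to the lower station alone.  [the lower station: the cheese, the goat, the lamb, the lettuce | the upper station: the corn, the pigeon]
5. Keeper goes to the upper station with the lamb.  [the lower station: the cheese, the goat, the lettuce | the upper station: the corn, the lamb, the pigeon]
6. Keeper goes back to the lower station alone.  [the lower station: the cheese, the goat, the lettuce | the upper station: the corn, the lamb, the pigeon]
7. Keeper goes to the upper station with the lettuce.  [the lower station: the cheese, the goat | the upper station: the corn, the lamb, the lettuce, the pigeon]
8. Keeper goes back to the lower station alone.  [the lower station: the cheese, the goat | the upper station: the corn, the lamb, the lettuce, the pigeon]
9. Keeper goes to the upper station with the cheese.  [the lower station: the goat | the upper station: the cheese, the corn, the lamb, the lettuce, the pigeon]
10. Keeper goes back to the lower station alone.  [the lower station: the goat | the upper station: the cheese, the corn, the lamb, the lettuce, the pigeon]
11. Keeper goes to the upper station with the goat.  [the lower station: — | the upper station: the cheese, the corn, the goat, the lamb, the lettuce, the pigeon]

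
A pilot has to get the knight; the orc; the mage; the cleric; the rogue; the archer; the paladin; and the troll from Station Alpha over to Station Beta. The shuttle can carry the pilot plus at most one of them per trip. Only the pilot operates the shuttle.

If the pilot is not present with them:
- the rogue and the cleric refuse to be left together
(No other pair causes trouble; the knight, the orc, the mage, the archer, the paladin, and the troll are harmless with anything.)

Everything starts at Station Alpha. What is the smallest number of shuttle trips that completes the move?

Counting alone: the pilot can take at most 1 across per trip to Station Beta, so moving all 8 needs at least 8 loaded trips out, with a return between consecutive ones — at least 15 crossings.
The plan below uses exactly 15 crossings, so it is optimal:
1. Pilot goes to Station Beta with the cleric.  [Station Alpha: the archer, the knight, the mage, the orc, the paladin, the rogue, the troll | Station Beta: the cleric]
2. Pilot goes back to Station Alpha alone.  [Station Alpha: the archer, the knight, the mage, the orc, the paladin, the rogue, the troll | Station Beta: the cleric]
3. Pilot goes to Station Beta with the knight.  [Station Alpha: the archer, the mage, the orc, the paladin, the rogue, the troll | Station Beta: the cleric, the knight]
4. Pilot goes back to Station Alpha alone.  [Station Alpha: the archer, the mage, the orc, the paladin, the rogue, the troll | Station Beta: the cleric, the knight]
5. Pilot goes to Station Beta with the orc.  [Station Alpha: the archer, the mage, the paladin, the rogue, the troll | Station Beta: the cleric, the knight, the orc]
6. Pilot goes back to Station Alpha alone.  [Station Alpha: the archer, the mage, the paladin, the rogue, the troll | Station Beta: the cleric, the knight, the orc]
7. Pilot goes to Station Beta with the mage.  [Station Alpha: the archer, the paladin, the rogue, the troll | Station Beta: the cleric, the knight, the mage, the orc]
8. Pilot goes back to Station Alpha alone.  [Station Alpha: the archer, the paladin, the rogue, the troll | Station Beta: the cleric, the knight, the mage, the orc]
9. Pilot goes to Station Beta with the archer.  [Station Alpha: the paladin, the rogue, the troll | Station Beta: the archer, the cleric, the knight, the mage, the orc]
10. Pilot goes back to Station Alpha alone.  [Station Alpha: the paladin, the rogue, the troll | Station Beta: the archer, the cleric, the knight, the mage, the orc]
11. Pilot goes to Station Beta with the paladin.  [Station Alpha: the rogue, the troll | Station Beta: the archer, the cleric, the knight, the mage, the orc, the paladin]
12. Pilot goes back to Station Alpha alone.  [Station Alpha: the rogue, the troll | Station Beta: the archer, the cleric, the knight, the mage, the orc, the paladin]
13. Pilot goes to Station Beta with the troll.  [Station Alpha: the rogue | Station Beta: the archer, the cleric, the knight, the mage, the orc, the paladin, the troll]
14. Pilot goes back to Station Alpha alone.  [Station Alpha: the rogue | Station Beta: the archer, the cleric, the knight, the mage, the orc, the paladin, the troll]
15. Pilot goes to Station Beta with the rogue.  [Station Alpha: — | Station Beta: the archer, the cleric, the knight, the mage, the orc, the paladin, the rogue, the troll]

15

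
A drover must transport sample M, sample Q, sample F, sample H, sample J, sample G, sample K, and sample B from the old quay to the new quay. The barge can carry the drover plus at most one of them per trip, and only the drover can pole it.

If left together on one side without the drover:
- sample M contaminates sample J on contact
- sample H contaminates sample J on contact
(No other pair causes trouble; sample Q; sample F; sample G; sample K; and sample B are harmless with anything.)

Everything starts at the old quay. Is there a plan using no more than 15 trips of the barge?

No

Counting alone: the drover can take at most 1 across per trip to the new quay, so moving all 8 needs at least 8 loaded trips out, with a return between consecutive ones — at least 15 crossings.
The safety rule pushes this higher. Following every safe sequence of crossings, the most of the 8 that can be at the new quay as the barge arrives there on crossing 15 is 7 — never all 8.
So the move cannot be finished within 15 crossings. (The shortest complete plan takes 17:)
1. Drover goes to the new quay with sample J.  [the old quay: sample B, sample F, sample G, sample H, sample K, sample M, sample Q | the new quay: sample J]
2. Drover goes back to the old quay alone.  [the old quay: sample B, sample F, sample G, sample H, sample K, sample M, sample Q | the new quay: sample J]
3. Drover goes to the new quay with sample M.  [the old quay: sample B, sample F, sample G, sample H, sample K, sample Q | the new quay: sample J, sample M]
4. Drover goes back to the old quay with sample J.  [the old quay: sample B, sample F, sample G, sample H, sample J, sample K, sample Q | the new quay: sample M]
5. Drover goes to the new quay with sample H.  [the old quay: sample B, sample F, sample G, sample J, sample K, sample Q | the new quay: sample H, sample M]
6. Drover goes back to the old quay alone.  [the old quay: sample B, sample F, sample G, sample J, sample K, sample Q | the new quay: sample H, sample M]
7. Drover goes to the new quay with sample Q.  [the old quay: sample B, sample F, sample G, sample J, sample K | the new quay: sample H, sample M, sample Q]
8. Drover goes back to the old quay alone.  [the old quay: sample B, sample F, sample G, sample J, sample K | the new quay: sample H, sample M, sample Q]
9. Drover goes to the new quay with sample F.  [the old quay: sample B, sample G, sample J, sample K | the new quay: sample F, sample H, sample M, sample Q]
10. Drover goes back to the old quay alone.  [the old quay: sample B, sample G, sample J, sample K | the new quay: sample F, sample H, sample M, sample Q]
11. Drover goes to the new quay with sample G.  [the old quay: sample B, sample J, sample K | the new quay: sample F, sample G, sample H, sample M, sample Q]
12. Drover goes back to the old quay alone.  [the old quay: sample B, sample J, sample K | the new quay: sample F, sample G, sample H, sample M, sample Q]
13. Drover goes to the new quay with sample K.  [the old quay: sample B, sample J | the new quay: sample F, sample G, sample H, sample K, sample M, sample Q]
14. Drover goes back to the old quay alone.  [the old quay: sample B, sample J | the new quay: sample F, sample G, sample H, sample K, sample M, sample Q]
15. Drover goes to the new quay with sample B.  [the old quay: sample J | the new quay: sample B, sample F, sample G, sample H, sample K, sample M, sample Q]
16. Drover goes back to the old quay alone.  [the old quay: sample J | the new quay: sample B, sample F, sample G, sample H, sample K, sample M, sample Q]
17. Drover goes to the new quay with sample J.  [the old quay: — | the new quay: sample B, sample F, sample G, sample H, sample J, sample K, sample M, sample Q]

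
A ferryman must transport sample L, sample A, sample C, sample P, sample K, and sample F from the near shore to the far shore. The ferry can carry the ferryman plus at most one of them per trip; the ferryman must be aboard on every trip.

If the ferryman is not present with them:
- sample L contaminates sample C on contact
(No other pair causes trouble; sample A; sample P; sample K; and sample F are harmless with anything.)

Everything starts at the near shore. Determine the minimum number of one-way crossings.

11

Counting alone: the ferryman can take at most 1 across per trip to the far shore, so moving all 6 needs at least 6 loaded trips out, with a return between consecutive ones — at least 11 crossings.
The plan below uses exactly 11 crossings, so it is optimal:
1. Ferryman goes to the far shore with sample L.
2. Ferryman goes back to the near shore alone.
3. Ferryman goes to the far shore with sample A.
4. Ferryman goes back to the near shore alone.
5. Ferryman goes to the far shore with sample P.
6. Ferryman goes back to the near shore alone.
7. Ferryman goes to the far shore with sample K.
8. Ferryman goes back to the near shore alone.
9. Ferryman goes to the far shore with sample F.
10. Ferryman goes back to the near shore alone.
11. Ferryman goes to the far shore with sample C.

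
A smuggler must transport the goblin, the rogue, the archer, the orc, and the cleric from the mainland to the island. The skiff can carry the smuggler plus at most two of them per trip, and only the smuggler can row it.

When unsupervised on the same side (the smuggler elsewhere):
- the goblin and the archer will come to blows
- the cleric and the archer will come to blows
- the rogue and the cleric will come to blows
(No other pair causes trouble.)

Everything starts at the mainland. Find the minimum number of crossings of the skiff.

5

Counting alone: the smuggler can take at most 2 across per trip to the island, so moving all 5 needs at least 3 loaded trips out, with a return between consecutive ones — at least 5 crossings.
The plan below uses exactly 5 crossings, so it is optimal:
1. Smuggler goes to the island with the cleric and the goblin.  [the mainland: the archer, the orc, the rogue | the island: the cleric, the goblin]
2. Smuggler goes back to the mainland alone.  [the mainland: the archer, the orc, the rogue | the island: the cleric, the goblin]
3. Smuggler goes to the island with the orc.  [the mainland: the archer, the rogue | the island: the cleric, the goblin, the orc]
4. Smuggler goes back to the mainland alone.  [the mainland: the archer, the rogue | the island: the cleric, the goblin, the orc]
5. Smuggler goes to the island with the archer and the rogue.  [the mainland: — | the island: the archer, the cleric, the goblin, the orc, the rogue]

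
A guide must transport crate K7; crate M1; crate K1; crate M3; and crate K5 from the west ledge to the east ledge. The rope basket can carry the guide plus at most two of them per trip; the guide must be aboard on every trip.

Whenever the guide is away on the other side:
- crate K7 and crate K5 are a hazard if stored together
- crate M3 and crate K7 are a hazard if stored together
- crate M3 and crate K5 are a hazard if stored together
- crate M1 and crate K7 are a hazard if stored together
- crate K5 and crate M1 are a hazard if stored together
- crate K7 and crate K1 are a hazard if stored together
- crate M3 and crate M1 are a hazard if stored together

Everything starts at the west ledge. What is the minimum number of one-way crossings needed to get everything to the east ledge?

impossible

Whatever the first load, the items left behind include a forbidden pair without the guide. No opening move is safe, so no plan exists.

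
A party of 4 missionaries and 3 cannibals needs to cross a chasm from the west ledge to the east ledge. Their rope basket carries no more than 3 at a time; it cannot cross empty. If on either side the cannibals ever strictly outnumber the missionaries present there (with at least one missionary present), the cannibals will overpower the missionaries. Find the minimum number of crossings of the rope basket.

Counting alone: each trip to the east ledge takes at most 3 across and each return brings at least 1 back, so after t trips out (and t−1 returns) at most 3t − (t−1) of the 7 are across; that first reaches 7 at t = 3, so at least 5 crossings are needed.
The plan below uses exactly 5 crossings, so it is optimal:
1. 3 cannibals → the east ledge.  (the west ledge: 4M 0C; the east ledge: 0M 3C)
2. 1 cannibal ← the west ledge.  (the west ledge: 4M 1C; the east ledge: 0M 2C)
3. 3 missionaries → the east ledge.  (the west ledge: 1M 1C; the east ledge: 3M 2C)
4. 1 missionary ← the west ledge.  (the west ledge: 2M 1C; the east ledge: 2M 2C)
5. 2 missionaries and 1 cannibal → the east ledge.  (the west ledge: 0M 0C; the east ledge: 4M 3C)

5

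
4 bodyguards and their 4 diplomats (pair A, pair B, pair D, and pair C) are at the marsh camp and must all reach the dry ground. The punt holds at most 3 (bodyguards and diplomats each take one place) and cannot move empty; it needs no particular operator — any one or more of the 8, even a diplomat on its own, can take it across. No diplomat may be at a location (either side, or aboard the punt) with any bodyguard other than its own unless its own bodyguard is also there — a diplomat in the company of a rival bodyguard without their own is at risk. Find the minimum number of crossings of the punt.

9

Counting alone: each trip to the dry ground takes at most 3 across and each return brings at least 1 back, so after t trips out (and t−1 returns) at most 3t − (t−1) of the 8 are across; that first reaches 8 at t = 4, so at least 7 crossings are needed.
The safety rule pushes this higher. Following every safe sequence of crossings, the most of the 8 that can be at the dry ground as the punt arrives there on crossing 7 is 7 — never all 8.
So no plan with fewer than 9 crossings exists, and this one achieves 9:
1. bodyguard A and diplomat A cross → the dry ground.
2. bodyguard A crosses ← the marsh camp.
3. bodyguard A, bodyguard B, and diplomat B cross → the dry ground.
4. bodyguard A and diplomat A cross ← the marsh camp.
5. bodyguard A, bodyguard C, and bodyguard D cross → the dry ground.
6. diplomat B crosses ← the marsh camp.
7. diplomat A and diplomat B cross → the dry ground.
8. diplomat A crosses ← the marsh camp.
9. diplomat A, diplomat C, and diplomat D cross → the dry ground.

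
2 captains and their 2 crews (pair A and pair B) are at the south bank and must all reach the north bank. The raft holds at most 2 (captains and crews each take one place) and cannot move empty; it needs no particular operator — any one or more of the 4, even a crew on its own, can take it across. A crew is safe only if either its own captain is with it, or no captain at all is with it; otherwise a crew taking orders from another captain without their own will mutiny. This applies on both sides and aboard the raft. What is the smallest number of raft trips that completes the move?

Counting alone: each trip to the north bank takes at most 2 across and each return brings at least 1 back, so after t trips out (and t−1 returns) at most 2t − (t−1) of the 4 are across; that first reaches 4 at t = 3, so at least 5 crossings are needed.
The plan below uses exactly 5 crossings, so it is optimal:
1. captain A and crew A cross → the north bank.
2. captain A crosses ← the south bank.
3. captain A and captain B cross → the north bank.
4. captain B crosses ← the south bank.
5. captain B and crew B cross → the north bank.

5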